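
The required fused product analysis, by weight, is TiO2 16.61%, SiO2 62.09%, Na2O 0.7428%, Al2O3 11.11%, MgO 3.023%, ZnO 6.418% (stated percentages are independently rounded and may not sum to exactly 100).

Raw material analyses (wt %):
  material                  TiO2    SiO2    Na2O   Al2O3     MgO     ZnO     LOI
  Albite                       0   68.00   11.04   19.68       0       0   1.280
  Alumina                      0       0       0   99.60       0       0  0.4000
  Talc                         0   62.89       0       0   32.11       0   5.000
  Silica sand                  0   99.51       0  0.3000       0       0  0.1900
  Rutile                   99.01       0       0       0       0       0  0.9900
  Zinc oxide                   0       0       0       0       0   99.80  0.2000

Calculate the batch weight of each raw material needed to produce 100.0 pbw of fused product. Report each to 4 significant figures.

In-progress results appear, with 4-significant-digit rounding, as written; all arithmetic maintains exact precision in all steps. Every reported number sees exactly one rounding — the derived quantities are recomputed at full float precision (six oxide percentages, the totals, LOI, net glass mass, yield) from the batch weights on 100.0 pbw of glass as quoted within question or answer.
Target oxide masses per 100.0 pbw fused product:
  TiO2: 16.61% × 100.0 = 16.61 pbw
  SiO2: 62.09% × 100.0 = 62.09 pbw
  Na2O: 0.7428% × 100.0 = 0.7428 pbw
  Al2O3: 11.11% × 100.0 = 11.11 pbw
  MgO: 3.023% × 100.0 = 3.023 pbw
  ZnO: 6.418% × 100.0 = 6.418 pbw
A balance pass over the oxides, working from each reported weight, relative to the basis at hand (delivered sums recover each target net of answer rounding effects):
  TiO2: 16.78·0.9901 = 16.61 pbw (target 16.61 pbw)
  SiO2: 6.728·0.6800 + 9.415·0.6289 + 51.85·0.9951 = 62.09 pbw (target 62.09 pbw)
  Na2O: 6.728·0.1104 = 0.7428 pbw (target 0.7428 pbw)
  Al2O3: 6.728·0.1968 + 9.669·0.9960 + 51.85·0.003000 = 11.11 pbw (target 11.11 pbw)
  MgO: 9.415·0.3211 = 3.023 pbw (target 3.023 pbw)
  ZnO: 6.431·0.9980 = 6.418 pbw (target 6.418 pbw)
Glass-mass bookkeeping: the batch minus its LOI: 100.0 pbw (per-oxide target masses sum to 99.99 pbw; against the stated basis, 100.0 pbw — deltas are rounding alone).
Adding the batch up: Σ batch = 100.9 pbw; LOI loss = Σ batch·LOI = 0.8730 pbw; yield: glass divided by total = 99.13%.

Batch per 100.0 pbw fused product:
  Albite: 6.728 pbw
  Alumina: 9.669 pbw
  Talc: 9.415 pbw
  Silica sand: 51.85 pbw
  Rutile: 16.78 pbw
  Zinc oxide: 6.431 pbw
Total batch = 100.9 pbw; LOI loss = 0.8730 pbw; yield = 99.13%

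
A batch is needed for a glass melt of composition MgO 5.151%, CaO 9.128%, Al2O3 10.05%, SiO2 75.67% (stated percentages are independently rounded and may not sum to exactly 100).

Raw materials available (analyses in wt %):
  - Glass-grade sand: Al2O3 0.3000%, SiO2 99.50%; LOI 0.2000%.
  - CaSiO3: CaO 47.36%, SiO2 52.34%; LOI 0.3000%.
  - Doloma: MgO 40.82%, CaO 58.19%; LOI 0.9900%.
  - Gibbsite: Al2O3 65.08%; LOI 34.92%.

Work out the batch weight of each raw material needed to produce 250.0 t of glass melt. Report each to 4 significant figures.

Batch per 250.0 t glass melt:
  Glass-grade sand: 185.2 t
  CaSiO3: 9.423 t
  Doloma: 31.55 t
  Gibbsite: 37.75 t
Total batch = 263.9 t; LOI loss = 13.89 t; yield = 94.74%

Each numeric step keeps full float precision all the way through; the intermediate values are displayed, rounded to four significant digits, between the steps — each reported result carries a single rounding — all derived quantities, which include four oxide percentages, totals, net glass mass, ignition loss, yield, are computed in exact precision, exactly as printed in the problem or the answer, from the batch weights on 250.0 t of glass.
Per-oxide target masses for 250.0 t glass melt:
  MgO: 5.151% × 250.0 = 12.88 t
  CaO: 9.128% × 250.0 = 22.82 t
  Al2O3: 10.05% × 250.0 = 25.12 t
  SiO2: 75.67% × 250.0 = 189.2 t
Oxide-by-oxide audit per the reported batch figures, at the basis given (each sum matches its target mass inside rounding margins):
  MgO: 31.55·0.4082 = 12.88 t (target 12.88 t)
  CaO: 9.423·0.4736 + 31.55·0.5819 = 22.82 t (target 22.82 t)
  Al2O3: 185.2·0.003000 + 37.75·0.6508 = 25.12 t (target 25.12 t)
  SiO2: 185.2·0.9950 + 9.423·0.5234 = 189.2 t (target 189.2 t)
Glass-mass closure: batch total minus LOI = 250.0 t (summing oxide targets gives 250.0 t; versus the stated basis of 250.0 t — any gap is answer rounding).
Whole-batch sum: Σ batch = 263.9 t; the LOI term Σ batch·LOI equals 13.89 t; glass ÷ batch gives a yield of 94.74%.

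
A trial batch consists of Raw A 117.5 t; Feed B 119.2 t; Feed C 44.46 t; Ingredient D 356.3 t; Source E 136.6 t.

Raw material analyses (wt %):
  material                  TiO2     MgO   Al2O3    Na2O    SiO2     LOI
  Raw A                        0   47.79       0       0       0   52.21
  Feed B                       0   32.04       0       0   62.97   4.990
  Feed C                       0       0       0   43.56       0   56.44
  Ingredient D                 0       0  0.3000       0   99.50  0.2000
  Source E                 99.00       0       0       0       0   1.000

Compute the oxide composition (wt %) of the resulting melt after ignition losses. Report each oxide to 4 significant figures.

In-progress results are shown rounded to 4 significant figures as written; all internal work keeps full precision throughout; each reported figure takes just one rounding — derived quantities (ignition loss, the five compositions, the totals, net glass mass, the yield) are re-derived at full float precision from the batch weights at 679.6 t of glass, as quoted within the problem or answer text.
Mass of each oxide from the mix:
  TiO2: 136.6·0.9900 = 135.2 t
  MgO: 117.5·0.4779 + 119.2·0.3204 = 94.34 t
  Al2O3: 356.3·0.003000 = 1.069 t
  Na2O: 44.46·0.4356 = 19.37 t
  SiO2: 119.2·0.6297 + 356.3·0.9950 = 429.6 t
LOI: 117.5·0.5221 + 119.2·0.04990 + 44.46·0.5644 + 356.3·0.002000 + 136.6·0.01000 = 94.47 t
The glass mass, total less LOI, = 774.1 − 94.47 = 679.6 t (the oxide masses sum to this)
wt % = oxide mass / glass mass × 100

Glass mass = 679.6 t (batch 774.1 − LOI 94.47).
Composition: TiO2 19.90%, MgO 13.88%, Al2O3 0.1573%, Na2O 2.850%, SiO2 63.21%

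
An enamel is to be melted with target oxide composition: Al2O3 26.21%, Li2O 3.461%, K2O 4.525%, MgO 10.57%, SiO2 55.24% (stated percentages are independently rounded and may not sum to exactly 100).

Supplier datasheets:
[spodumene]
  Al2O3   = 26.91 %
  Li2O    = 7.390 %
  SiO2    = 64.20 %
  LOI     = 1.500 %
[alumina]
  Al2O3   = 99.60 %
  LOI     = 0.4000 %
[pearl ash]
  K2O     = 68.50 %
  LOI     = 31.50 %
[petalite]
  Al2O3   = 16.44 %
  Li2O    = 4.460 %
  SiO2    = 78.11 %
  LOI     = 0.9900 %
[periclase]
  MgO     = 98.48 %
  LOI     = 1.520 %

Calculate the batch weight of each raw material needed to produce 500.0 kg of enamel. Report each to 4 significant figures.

The whole derivation maintains full float precision throughout. Mid-chain values appear (rounded to 4 significant figures) across the worked steps; exactly one rounding lands on every reported number; the derived quantities are computed starting from the weights on 500.0 kg of glass at full precision (glass mass, ignition loss, the totals, the yield, five oxide percentages), exactly as printed in the question or the answer.
Target oxide masses per 500.0 kg enamel:
  Al2O3: 26.21% × 500.0 = 131.0 kg
  Li2O: 3.461% × 500.0 = 17.30 kg
  K2O: 4.525% × 500.0 = 22.62 kg
  MgO: 10.57% × 500.0 = 52.85 kg
  SiO2: 55.24% × 500.0 = 276.2 kg
A balance pass over the oxides, working from each reported weight, relative to the basis at hand (delivered sums recover each target modulo rounding of the values):
  Al2O3: 41.20·0.2691 + 67.67·0.9960 + 319.7·0.1644 = 131.0 kg (target 131.0 kg)
  Li2O: 41.20·0.07390 + 319.7·0.04460 = 17.30 kg (target 17.30 kg)
  K2O: 33.03·0.6850 = 22.63 kg (target 22.62 kg)
  MgO: 53.67·0.9848 = 52.85 kg (target 52.85 kg)
  SiO2: 41.20·0.6420 + 319.7·0.7811 = 276.2 kg (target 276.2 kg)
Mass balance on the glass: net batch after ignition = 500.0 kg (targets for the oxides total 500.0 kg; the stated basis being 500.0 kg — deltas are rounding alone).
Summing the batch: Σ batch = 515.3 kg; ignition loss, Σ(batch × LOI) = 15.27 kg; yield: glass divided by total = 97.04%.

Batch per 500.0 kg enamel:
  spodumene: 41.20 kg
  alumina: 67.67 kg
  pearl ash: 33.03 kg
  petalite: 319.7 kg
  periclase: 53.67 kg
Total batch = 515.3 kg; LOI loss = 15.27 kg; yield = 97.04%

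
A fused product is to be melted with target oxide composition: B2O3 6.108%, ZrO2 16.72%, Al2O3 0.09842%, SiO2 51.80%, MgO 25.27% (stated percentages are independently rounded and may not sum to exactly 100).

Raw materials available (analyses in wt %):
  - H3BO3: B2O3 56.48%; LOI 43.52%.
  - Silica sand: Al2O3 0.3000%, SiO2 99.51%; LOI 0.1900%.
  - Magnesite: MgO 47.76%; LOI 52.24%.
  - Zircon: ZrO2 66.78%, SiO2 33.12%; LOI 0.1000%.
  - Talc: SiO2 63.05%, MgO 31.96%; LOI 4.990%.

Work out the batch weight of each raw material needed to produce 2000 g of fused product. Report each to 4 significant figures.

The working math maintains full precision at each step. Rounding to 4 significant figures extends to each mid-chain value as displayed; exactly one rounding is applied to each reported value — the derived quantities are re-derived at full float precision (glass mass, the totals, ignition loss, the yield, the five compositions) from the weighed amounts per 2000 g of glass exactly as printed in question or answer.
The oxide mass targets at 2000 g fused product:
  B2O3: 6.108% × 2000 = 122.2 g
  ZrO2: 16.72% × 2000 = 334.4 g
  Al2O3: 0.09842% × 2000 = 1.968 g
  SiO2: 51.80% × 2000 = 1036 g
  MgO: 25.27% × 2000 = 505.4 g
Checking each oxide sum working from each reported weight, on the stated basis (sum by sum, the targets are met within answer rounding):
  B2O3: 216.3·0.5648 = 122.2 g (target 122.2 g)
  ZrO2: 500.7·0.6678 = 334.4 g (target 334.4 g)
  Al2O3: 656.1·0.003000 = 1.968 g (target 1.968 g)
  SiO2: 656.1·0.9951 + 500.7·0.3312 + 344.5·0.6305 = 1036 g (target 1036 g)
  MgO: 827.6·0.4776 + 344.5·0.3196 = 505.4 g (target 505.4 g)
Glass-mass bookkeeping: net batch after ignition = 2000 g (per-oxide target masses sum to 2000 g; with the basis standing at 2000 g — deltas are rounding alone).
Summing the batch: Σ batch = 2545 g; loss to ignition Σ batch·LOI = 545.4 g; yield, glass over the total, = 78.57%.

Batch per 2000 g fused product:
  H3BO3: 216.3 g
  Silica sand: 656.1 g
  Magnesite: 827.6 g
  Zircon: 500.7 g
  Talc: 344.5 g
Total batch = 2545 g; LOI loss = 545.4 g; yield = 78.57%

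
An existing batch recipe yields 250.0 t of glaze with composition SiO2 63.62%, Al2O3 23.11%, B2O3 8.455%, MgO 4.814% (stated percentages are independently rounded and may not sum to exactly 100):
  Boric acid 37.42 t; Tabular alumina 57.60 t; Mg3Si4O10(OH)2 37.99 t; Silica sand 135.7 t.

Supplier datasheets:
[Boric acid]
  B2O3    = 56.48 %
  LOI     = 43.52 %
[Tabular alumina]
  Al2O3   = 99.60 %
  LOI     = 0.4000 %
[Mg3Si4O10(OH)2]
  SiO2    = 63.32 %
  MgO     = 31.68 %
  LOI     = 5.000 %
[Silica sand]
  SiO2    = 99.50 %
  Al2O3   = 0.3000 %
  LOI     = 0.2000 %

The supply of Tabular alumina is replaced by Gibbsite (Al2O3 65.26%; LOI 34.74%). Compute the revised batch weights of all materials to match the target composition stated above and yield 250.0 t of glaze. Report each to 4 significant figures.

Revised batch per 250.0 t glaze:
  Boric acid: 37.42 t
  Gibbsite: 87.91 t
  Mg3Si4O10(OH)2: 37.99 t
  Silica sand: 135.7 t
Total batch = 299.0 t; LOI loss = 49.00 t

Working values are printed (rounded to 4 significant digits) in the working; the working math holds full float precision through every step — every reported figure carries a single rounding — the derived quantities (the yield, glass mass, ignition loss, the four compositions, totals) are recomputed in exact precision starting from the weights for 250.0 t of glass exactly as printed in problem or answer.
Target oxide masses per 250.0 t glaze:
  SiO2: 63.62% × 250.0 = 159.0 t
  Al2O3: 23.11% × 250.0 = 57.78 t
  B2O3: 8.455% × 250.0 = 21.14 t
  MgO: 4.814% × 250.0 = 12.04 t
Per-oxide balance check using the reported weights, under the basis named above (target by target, the sums agree inside rounding margins):
  SiO2: 37.99·0.6332 + 135.7·0.9950 = 159.1 t (target 159.0 t)
  Al2O3: 87.91·0.6526 + 135.7·0.003000 = 57.78 t (target 57.78 t)
  B2O3: 37.42·0.5648 = 21.13 t (target 21.14 t)
  MgO: 37.99·0.3168 = 12.04 t (target 12.04 t)
Consistency of the glass mass: total charge less LOI = 250.0 t (targets for the oxides total 250.0 t; versus the stated basis of 250.0 t — any gap is answer rounding).
Total batch = Σ batch = 299.0 t; LOI loss = Σ batch·LOI = 49.00 t; glass ÷ batch gives a yield of 83.61%.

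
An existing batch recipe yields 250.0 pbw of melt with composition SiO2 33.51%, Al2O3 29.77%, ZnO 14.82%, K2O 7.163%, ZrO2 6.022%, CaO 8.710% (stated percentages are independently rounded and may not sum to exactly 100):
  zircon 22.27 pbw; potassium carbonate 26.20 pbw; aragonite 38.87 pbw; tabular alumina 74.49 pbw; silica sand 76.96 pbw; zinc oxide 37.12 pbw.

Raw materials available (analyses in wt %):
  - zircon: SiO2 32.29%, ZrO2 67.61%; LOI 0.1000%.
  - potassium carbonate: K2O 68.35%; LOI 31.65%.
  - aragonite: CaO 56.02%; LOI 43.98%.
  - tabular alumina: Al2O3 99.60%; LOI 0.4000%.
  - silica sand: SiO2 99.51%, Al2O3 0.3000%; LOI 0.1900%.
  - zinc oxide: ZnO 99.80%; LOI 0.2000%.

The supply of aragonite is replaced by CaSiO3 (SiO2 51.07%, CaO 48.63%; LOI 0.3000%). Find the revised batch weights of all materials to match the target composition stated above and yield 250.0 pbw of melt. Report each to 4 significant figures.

Revised batch per 250.0 pbw melt:
  zircon: 22.27 pbw
  potassium carbonate: 26.20 pbw
  CaSiO3: 44.78 pbw
  tabular alumina: 74.56 pbw
  silica sand: 53.98 pbw
  zinc oxide: 37.12 pbw
Total batch = 258.9 pbw; LOI loss = 8.924 pbw

All arithmetic runs at full float precision end to end. Rounding to four significant figures extends to every mid-chain value as shown — a single rounding yields every reported figure. The derived quantities (totals, yield, ignition loss, net glass mass, the six compositions) are recomputed from the weighed amounts for 250.0 pbw of glass in full precision as they appear in the problem or the answer.
Oxide mass targets, per 250.0 pbw melt:
  SiO2: 33.51% × 250.0 = 83.78 pbw
  Al2O3: 29.77% × 250.0 = 74.42 pbw
  ZnO: 14.82% × 250.0 = 37.05 pbw
  K2O: 7.163% × 250.0 = 17.91 pbw
  ZrO2: 6.022% × 250.0 = 15.06 pbw
  CaO: 8.710% × 250.0 = 21.78 pbw
Verifying the oxide balance working from each reported weight, for the quoted basis mass (target by target, the sums agree modulo rounding of the values):
  SiO2: 22.27·0.3229 + 44.78·0.5107 + 53.98·0.9951 = 83.78 pbw (target 83.78 pbw)
  Al2O3: 74.56·0.9960 + 53.98·0.003000 = 74.42 pbw (target 74.42 pbw)
  ZnO: 37.12·0.9980 = 37.05 pbw (target 37.05 pbw)
  K2O: 26.20·0.6835 = 17.91 pbw (target 17.91 pbw)
  ZrO2: 22.27·0.6761 = 15.06 pbw (target 15.06 pbw)
  CaO: 44.78·0.4863 = 21.78 pbw (target 21.78 pbw)
Consistency of the glass mass: total batch − LOI = 250.0 pbw (oxide target masses add up to 250.0 pbw; with the basis standing at 250.0 pbw — deltas are rounding alone).
Adding the batch up: Σ batch = 258.9 pbw; the LOI term Σ batch·LOI equals 8.924 pbw; yield: glass divided by total = 96.55%.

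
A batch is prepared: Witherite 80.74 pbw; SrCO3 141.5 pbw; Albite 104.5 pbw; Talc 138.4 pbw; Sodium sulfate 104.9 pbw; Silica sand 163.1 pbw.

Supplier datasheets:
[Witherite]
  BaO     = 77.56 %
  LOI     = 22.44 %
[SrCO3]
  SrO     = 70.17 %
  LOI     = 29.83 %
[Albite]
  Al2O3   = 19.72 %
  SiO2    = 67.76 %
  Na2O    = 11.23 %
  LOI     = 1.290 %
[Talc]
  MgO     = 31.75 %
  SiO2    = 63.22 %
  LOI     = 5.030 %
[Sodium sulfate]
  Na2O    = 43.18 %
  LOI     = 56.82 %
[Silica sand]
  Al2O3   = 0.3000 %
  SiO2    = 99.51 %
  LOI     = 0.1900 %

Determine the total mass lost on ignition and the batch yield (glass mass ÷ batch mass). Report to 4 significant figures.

LOI loss = 128.6 pbw; glass = 604.6 pbw; yield = 82.47%

All internal work carries full float precision at each step — intermediates appear, rounded to 4 significant digits, when written out; every reported result is rounded exactly once; all derived quantities (net glass mass, the totals, the six compositions, the yield, ignition loss) are computed using the weight values at 604.6 pbw of glass in exact precision, precisely as stated by the problem or the answer.
Loss on ignition, line by line:
  Witherite: 80.74 × 0.2244 = 18.12 pbw
  SrCO3: 141.5 × 0.2983 = 42.21 pbw
  Albite: 104.5 × 0.01290 = 1.348 pbw
  Talc: 138.4 × 0.05030 = 6.962 pbw
  Sodium sulfate: 104.9 × 0.5682 = 59.60 pbw
  Silica sand: 163.1 × 0.001900 = 0.3099 pbw
Total LOI = 128.6 pbw
Glass = batch − LOI = 733.1 − 128.6 = 604.6 pbw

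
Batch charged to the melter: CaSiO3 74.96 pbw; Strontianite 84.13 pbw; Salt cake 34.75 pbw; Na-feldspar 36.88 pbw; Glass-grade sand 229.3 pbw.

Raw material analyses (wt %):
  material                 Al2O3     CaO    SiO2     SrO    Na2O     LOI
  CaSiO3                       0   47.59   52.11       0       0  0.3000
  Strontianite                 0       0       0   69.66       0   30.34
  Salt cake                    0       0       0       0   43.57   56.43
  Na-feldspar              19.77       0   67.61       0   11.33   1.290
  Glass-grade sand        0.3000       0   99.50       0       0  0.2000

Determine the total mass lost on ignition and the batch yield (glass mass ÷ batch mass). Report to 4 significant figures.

The whole derivation keeps full precision at each step — intermediates are displayed, with 4-significant-digit rounding, when written out — each reported number takes exactly one rounding — the derived quantities are recomputed using the weight values for 413.7 pbw of glass in exact precision (yield, LOI, totals, the five compositions, net glass mass), precisely as stated by the problem or the answer.
Material-by-material LOI:
  CaSiO3: 74.96 × 0.003000 = 0.2249 pbw
  Strontianite: 84.13 × 0.3034 = 25.53 pbw
  Salt cake: 34.75 × 0.5643 = 19.61 pbw
  Na-feldspar: 36.88 × 0.01290 = 0.4758 pbw
  Glass-grade sand: 229.3 × 0.002000 = 0.4586 pbw
Total LOI = 46.29 pbw
Glass = batch − LOI = 460.0 − 46.29 = 413.7 pbw

LOI loss = 46.29 pbw; glass = 413.7 pbw; yield = 89.94%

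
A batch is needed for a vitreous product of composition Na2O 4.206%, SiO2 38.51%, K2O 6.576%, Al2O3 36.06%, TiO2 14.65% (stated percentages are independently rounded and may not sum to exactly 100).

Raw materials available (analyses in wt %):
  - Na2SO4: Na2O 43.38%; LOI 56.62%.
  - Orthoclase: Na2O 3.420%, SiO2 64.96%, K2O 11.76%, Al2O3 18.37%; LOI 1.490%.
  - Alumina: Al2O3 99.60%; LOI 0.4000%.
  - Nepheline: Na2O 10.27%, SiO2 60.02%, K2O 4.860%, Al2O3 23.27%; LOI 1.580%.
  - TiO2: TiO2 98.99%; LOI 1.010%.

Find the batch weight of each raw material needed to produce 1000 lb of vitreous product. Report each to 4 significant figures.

Batch per 1000 lb vitreous product:
  Na2SO4: 39.42 lb
  Orthoclase: 532.0 lb
  Alumina: 248.5 lb
  Nepheline: 65.88 lb
  TiO2: 148.0 lb
Total batch = 1034 lb; LOI loss = 33.78 lb; yield = 96.73%

Working values are displayed, rounded to 4 significant figures, as written — the working math runs at full float precision at each step. Each reported number is rounded just once — derived quantities, including the five compositions, LOI, totals, yield, glass mass, are computed from the weighed amounts for 1000 lb of glass in full precision as given in question or answer.
Per-oxide target masses for 1000 lb vitreous product:
  Na2O: 4.206% × 1000 = 42.06 lb
  SiO2: 38.51% × 1000 = 385.1 lb
  K2O: 6.576% × 1000 = 65.76 lb
  Al2O3: 36.06% × 1000 = 360.6 lb
  TiO2: 14.65% × 1000 = 146.5 lb
Oxide-by-oxide audit applying the batch weights above, at the basis given (target by target, the sums agree inside rounding margins):
  Na2O: 39.42·0.4338 + 532.0·0.03420 + 65.88·0.1027 = 42.06 lb (target 42.06 lb)
  SiO2: 532.0·0.6496 + 65.88·0.6002 = 385.1 lb (target 385.1 lb)
  K2O: 532.0·0.1176 + 65.88·0.04860 = 65.76 lb (target 65.76 lb)
  Al2O3: 532.0·0.1837 + 248.5·0.9960 + 65.88·0.2327 = 360.6 lb (target 360.6 lb)
  TiO2: 148.0·0.9899 = 146.5 lb (target 146.5 lb)
Consistency of the glass mass: net batch after ignition = 1000 lb (the Σ of target masses is 1000 lb; basis as stated: 1000 lb — rounding explains the deltas).
Batch grand total — Σ batch = 1034 lb; LOI removed, Σ of batch·LOI: 33.78 lb; glass ÷ batch gives a yield of 96.73%.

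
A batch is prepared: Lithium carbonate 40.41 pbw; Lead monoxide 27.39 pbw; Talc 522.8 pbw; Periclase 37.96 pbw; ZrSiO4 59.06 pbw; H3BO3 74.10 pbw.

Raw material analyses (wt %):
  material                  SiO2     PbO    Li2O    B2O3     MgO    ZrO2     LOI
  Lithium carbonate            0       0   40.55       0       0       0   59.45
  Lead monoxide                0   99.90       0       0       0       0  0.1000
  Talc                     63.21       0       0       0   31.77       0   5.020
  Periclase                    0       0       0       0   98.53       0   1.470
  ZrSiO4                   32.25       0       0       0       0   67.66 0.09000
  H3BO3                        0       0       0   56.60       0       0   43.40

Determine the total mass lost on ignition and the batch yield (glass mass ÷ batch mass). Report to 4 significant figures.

All internal work runs at full precision through the solve; rounding to four significant digits governs every mid-chain value as printed — a single rounding yields every reported figure; the derived quantities (ignition loss, six oxide percentages, totals, glass mass, the yield) are rebuilt using the weight values per 678.7 pbw of glass in full float precision, as written in question or answer.
Each material's LOI contribution:
  Lithium carbonate: 40.41 × 0.5945 = 24.02 pbw
  Lead monoxide: 27.39 × 0.001000 = 0.02739 pbw
  Talc: 522.8 × 0.05020 = 26.24 pbw
  Periclase: 37.96 × 0.01470 = 0.5580 pbw
  ZrSiO4: 59.06 × 9.000e-04 = 0.05315 pbw
  H3BO3: 74.10 × 0.4340 = 32.16 pbw
Total LOI = 83.07 pbw
Glass = batch − LOI = 761.7 − 83.07 = 678.7 pbw

LOI loss = 83.07 pbw; glass = 678.7 pbw; yield = 89.09%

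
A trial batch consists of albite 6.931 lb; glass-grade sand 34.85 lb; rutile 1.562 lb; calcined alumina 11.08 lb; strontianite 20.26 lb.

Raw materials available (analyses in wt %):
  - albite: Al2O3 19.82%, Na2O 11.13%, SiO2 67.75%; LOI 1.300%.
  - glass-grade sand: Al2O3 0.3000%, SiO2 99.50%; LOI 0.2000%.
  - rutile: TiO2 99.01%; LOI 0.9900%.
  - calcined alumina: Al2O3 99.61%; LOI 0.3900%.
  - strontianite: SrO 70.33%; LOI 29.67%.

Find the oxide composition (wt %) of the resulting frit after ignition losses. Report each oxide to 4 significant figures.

Glass mass = 68.45 lb (batch 74.68 − LOI 6.230).
Composition: Al2O3 18.28%, TiO2 2.259%, Na2O 1.127%, SiO2 57.52%, SrO 20.82%

All internal work runs at exact precision at all times; mid-chain values appear rounded to 4 significant figures at each printed step — each reported figure takes a single rounding. The derived quantities (ignition loss, yield, glass mass, totals, the five compositions) are carried in full precision from the batch weights per 68.45 lb of glass, as given in either problem or answer.
What the batch supplies per oxide:
  Al2O3: 6.931·0.1982 + 34.85·0.003000 + 11.08·0.9961 = 12.52 lb
  TiO2: 1.562·0.9901 = 1.547 lb
  Na2O: 6.931·0.1113 = 0.7714 lb
  SiO2: 6.931·0.6775 + 34.85·0.9950 = 39.37 lb
  SrO: 20.26·0.7033 = 14.25 lb
LOI: 6.931·0.01300 + 34.85·0.002000 + 1.562·0.009900 + 11.08·0.003900 + 20.26·0.2967 = 6.230 lb
batch − LOI leaves glass = 74.68 − 6.230 = 68.45 lb (= Σ oxide masses)
percent share: oxide ÷ glass, ×100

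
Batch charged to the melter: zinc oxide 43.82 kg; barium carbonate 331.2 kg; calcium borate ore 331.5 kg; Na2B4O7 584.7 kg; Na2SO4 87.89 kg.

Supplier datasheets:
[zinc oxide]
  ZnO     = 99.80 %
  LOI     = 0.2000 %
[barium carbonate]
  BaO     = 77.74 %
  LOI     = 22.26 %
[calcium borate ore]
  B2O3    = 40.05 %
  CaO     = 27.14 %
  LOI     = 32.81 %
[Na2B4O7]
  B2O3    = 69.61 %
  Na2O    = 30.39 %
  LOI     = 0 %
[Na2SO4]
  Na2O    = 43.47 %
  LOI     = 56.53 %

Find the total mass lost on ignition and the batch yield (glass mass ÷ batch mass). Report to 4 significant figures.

Rounding to four significant figures applies to every working value as printed. Each numeric step keeps full precision from start to finish. Every reported value is rounded just once. The derived quantities are recomputed at full precision (totals, ignition loss, five oxide percentages, net glass mass, the yield) using the weight values at 1147 kg of glass, exactly as printed in the question or the answer.
LOI of each material in turn:
  zinc oxide: 43.82 × 0.002000 = 0.08764 kg
  barium carbonate: 331.2 × 0.2226 = 73.73 kg
  calcium borate ore: 331.5 × 0.3281 = 108.8 kg
  Na2B4O7: 584.7 × 0 = 0 kg
  Na2SO4: 87.89 × 0.5653 = 49.68 kg
Total LOI = 232.3 kg
Glass = batch − LOI = 1379 − 232.3 = 1147 kg

LOI loss = 232.3 kg; glass = 1147 kg; yield = 83.16%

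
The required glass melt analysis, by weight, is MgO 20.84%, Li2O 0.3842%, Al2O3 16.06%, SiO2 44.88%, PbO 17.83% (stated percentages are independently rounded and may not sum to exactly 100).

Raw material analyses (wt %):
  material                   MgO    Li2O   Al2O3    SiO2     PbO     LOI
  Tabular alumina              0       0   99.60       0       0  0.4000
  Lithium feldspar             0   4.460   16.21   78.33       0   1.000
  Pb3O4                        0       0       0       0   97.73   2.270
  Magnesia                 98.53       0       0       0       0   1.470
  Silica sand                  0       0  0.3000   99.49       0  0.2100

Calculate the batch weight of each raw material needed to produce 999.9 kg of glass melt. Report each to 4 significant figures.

Batch per 999.9 kg glass melt:
  Tabular alumina: 146.1 kg
  Lithium feldspar: 86.13 kg
  Pb3O4: 182.4 kg
  Magnesia: 211.5 kg
  Silica sand: 383.2 kg
Total batch = 1009 kg; LOI loss = 9.500 kg; yield = 99.06%

Each numeric step carries full float precision throughout — working values are displayed, rounded to 4 significant figures, on the page; exactly one rounding goes into each reported result — all derived quantities are re-derived in full float precision (ignition loss, totals, net glass mass, yield, the five compositions) starting from the weights on 999.9 kg of glass as written in question or answer.
Oxide-by-oxide targets in 999.9 kg glass melt:
  MgO: 20.84% × 999.9 = 208.4 kg
  Li2O: 0.3842% × 999.9 = 3.842 kg
  Al2O3: 16.06% × 999.9 = 160.6 kg
  SiO2: 44.88% × 999.9 = 448.8 kg
  PbO: 17.83% × 999.9 = 178.3 kg
Per-oxide balance check using the reported weights, under the basis named above (target by target, the sums agree net of answer rounding effects):
  MgO: 211.5·0.9853 = 208.4 kg (target 208.4 kg)
  Li2O: 86.13·0.04460 = 3.841 kg (target 3.842 kg)
  Al2O3: 146.1·0.9960 + 86.13·0.1621 + 383.2·0.003000 = 160.6 kg (target 160.6 kg)
  SiO2: 86.13·0.7833 + 383.2·0.9949 = 448.7 kg (target 448.8 kg)
  PbO: 182.4·0.9773 = 178.3 kg (target 178.3 kg)
Mass balance on the glass: batch Σ − ignition loss = 999.8 kg (summing oxide targets gives 999.8 kg; versus the stated basis of 999.9 kg — a pure rounding effect).
Summing the batch: Σ batch = 1009 kg; the LOI term Σ batch·LOI equals 9.500 kg; as yield: glass ÷ batch → 99.06%.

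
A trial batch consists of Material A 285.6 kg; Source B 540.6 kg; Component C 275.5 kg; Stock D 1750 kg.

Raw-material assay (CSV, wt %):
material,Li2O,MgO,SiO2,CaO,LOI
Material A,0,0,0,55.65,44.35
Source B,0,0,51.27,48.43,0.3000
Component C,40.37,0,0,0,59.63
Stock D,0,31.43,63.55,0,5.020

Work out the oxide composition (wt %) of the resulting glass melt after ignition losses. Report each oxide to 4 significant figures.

The intermediate values appear rounded off to 4 significant digits in the working; all arithmetic runs at full float precision through every step. A single rounding finalizes every reported figure; derived quantities are carried starting from the weights on 2471 kg of glass at exact precision (glass mass, yield, four oxide percentages, LOI, totals) as set out in the problem or the answer.
Oxide masses out of the charge:
  Li2O: 275.5·0.4037 = 111.2 kg
  MgO: 1750·0.3143 = 550.0 kg
  SiO2: 540.6·0.5127 + 1750·0.6355 = 1389 kg
  CaO: 285.6·0.5565 + 540.6·0.4843 = 420.7 kg
LOI: 285.6·0.4435 + 540.6·0.003000 + 275.5·0.5963 + 1750·0.05020 = 380.4 kg
Net of LOI, the glass mass = 2852 − 380.4 = 2471 kg (= the summed oxide contributions)
wt % = oxide mass / glass mass × 100

Glass mass = 2471 kg (batch 2852 − LOI 380.4).
Composition: Li2O 4.500%, MgO 22.26%, SiO2 56.22%, CaO 17.03%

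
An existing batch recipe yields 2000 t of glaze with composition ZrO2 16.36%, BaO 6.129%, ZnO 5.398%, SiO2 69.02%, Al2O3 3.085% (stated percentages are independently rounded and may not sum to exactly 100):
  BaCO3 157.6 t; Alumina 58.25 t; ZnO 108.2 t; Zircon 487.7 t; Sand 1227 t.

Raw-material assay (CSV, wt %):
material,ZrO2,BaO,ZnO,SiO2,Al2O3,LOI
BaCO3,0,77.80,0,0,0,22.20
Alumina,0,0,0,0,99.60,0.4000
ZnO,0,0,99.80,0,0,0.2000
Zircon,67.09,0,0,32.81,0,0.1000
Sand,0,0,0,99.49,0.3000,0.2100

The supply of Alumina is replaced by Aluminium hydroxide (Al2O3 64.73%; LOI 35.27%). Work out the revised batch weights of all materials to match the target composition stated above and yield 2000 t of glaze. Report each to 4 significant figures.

Revised batch per 2000 t glaze:
  BaCO3: 157.6 t
  Aluminium hydroxide: 89.63 t
  ZnO: 108.2 t
  Zircon: 487.7 t
  Sand: 1227 t
Total batch = 2070 t; LOI loss = 69.88 t

The intermediate values are shown with 4-significant-figure rounding as written; full precision is maintained end to end; each reported figure is rounded a single time — all derived quantities, including LOI, yield, totals, five oxide percentages, glass mass, are rebuilt from the batch weights for 2000 t of glass at full float precision as quoted within either problem or answer.
Target masses of each oxide per 2000 t glaze:
  ZrO2: 16.36% × 2000 = 327.2 t
  BaO: 6.129% × 2000 = 122.6 t
  ZnO: 5.398% × 2000 = 108.0 t
  SiO2: 69.02% × 2000 = 1380 t
  Al2O3: 3.085% × 2000 = 61.70 t
Mass-balance tally per oxide from the weights as reported, on the stated basis (target by target, the sums agree inside rounding margins):
  ZrO2: 487.7·0.6709 = 327.2 t (target 327.2 t)
  BaO: 157.6·0.7780 = 122.6 t (target 122.6 t)
  ZnO: 108.2·0.9980 = 108.0 t (target 108.0 t)
  SiO2: 487.7·0.3281 + 1227·0.9949 = 1381 t (target 1380 t)
  Al2O3: 89.63·0.6473 + 1227·0.003000 = 61.70 t (target 61.70 t)
Auditing the glass mass value: total batch − LOI = 2000 t (per-oxide target masses sum to 2000 t; versus the stated basis of 2000 t — deltas are rounding alone).
Batch grand total — Σ batch = 2070 t; ignition loss, Σ(batch × LOI) = 69.88 t; yield: glass divided by total = 96.62%.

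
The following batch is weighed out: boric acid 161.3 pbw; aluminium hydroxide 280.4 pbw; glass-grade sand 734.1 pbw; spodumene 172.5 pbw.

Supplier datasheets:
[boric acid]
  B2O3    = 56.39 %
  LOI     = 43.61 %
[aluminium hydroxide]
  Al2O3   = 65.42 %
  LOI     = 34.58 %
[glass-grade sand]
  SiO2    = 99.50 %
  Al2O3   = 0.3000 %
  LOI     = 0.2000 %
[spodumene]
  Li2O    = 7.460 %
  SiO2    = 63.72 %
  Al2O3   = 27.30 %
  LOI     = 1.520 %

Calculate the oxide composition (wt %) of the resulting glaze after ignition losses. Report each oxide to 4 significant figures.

Glass mass = 1177 pbw (batch 1348 − LOI 171.4).
Composition: B2O3 7.729%, Li2O 1.093%, SiO2 71.40%, Al2O3 19.77%

All arithmetic keeps exact precision throughout. The intermediate values are rounded off to 4 significant figures wherever printed. Each reported number takes just one rounding; derived quantities are recomputed from the batch weights at 1177 pbw of glass in full precision (ignition loss, yield, four oxide percentages, glass mass, totals), as they appear in the problem or answer text.
Oxide-by-oxide delivered mass:
  B2O3: 161.3·0.5639 = 90.96 pbw
  Li2O: 172.5·0.07460 = 12.87 pbw
  SiO2: 734.1·0.9950 + 172.5·0.6372 = 840.3 pbw
  Al2O3: 280.4·0.6542 + 734.1·0.003000 + 172.5·0.2730 = 232.7 pbw
LOI: 161.3·0.4361 + 280.4·0.3458 + 734.1·0.002000 + 172.5·0.01520 = 171.4 pbw
Resulting glass, batch − LOI: 1348 − 171.4 = 1177 pbw (the oxide masses sum to this)
wt % = 100 × oxide mass / glass mass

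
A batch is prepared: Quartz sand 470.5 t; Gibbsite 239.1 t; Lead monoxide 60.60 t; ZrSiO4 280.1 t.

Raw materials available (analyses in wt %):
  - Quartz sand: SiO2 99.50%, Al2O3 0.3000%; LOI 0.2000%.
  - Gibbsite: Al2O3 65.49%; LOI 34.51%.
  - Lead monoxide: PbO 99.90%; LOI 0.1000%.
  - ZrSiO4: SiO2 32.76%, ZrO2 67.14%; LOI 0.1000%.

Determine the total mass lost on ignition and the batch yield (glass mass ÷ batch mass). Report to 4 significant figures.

LOI loss = 83.80 t; glass = 966.5 t; yield = 92.02%

Every computation runs at exact precision all the way through — the intermediate values are printed, rounded to 4 significant digits, between the steps — exactly one rounding lands on every reported result; the derived quantities are computed from the weighed amounts for 966.5 t of glass in full float precision (LOI, the yield, four oxide percentages, glass mass, totals), as quoted within the problem or answer text.
Ignition loss by material:
  Quartz sand: 470.5 × 0.002000 = 0.9410 t
  Gibbsite: 239.1 × 0.3451 = 82.51 t
  Lead monoxide: 60.60 × 0.001000 = 0.06060 t
  ZrSiO4: 280.1 × 0.001000 = 0.2801 t
Total LOI = 83.80 t
Glass = batch − LOI = 1050 − 83.80 = 966.5 t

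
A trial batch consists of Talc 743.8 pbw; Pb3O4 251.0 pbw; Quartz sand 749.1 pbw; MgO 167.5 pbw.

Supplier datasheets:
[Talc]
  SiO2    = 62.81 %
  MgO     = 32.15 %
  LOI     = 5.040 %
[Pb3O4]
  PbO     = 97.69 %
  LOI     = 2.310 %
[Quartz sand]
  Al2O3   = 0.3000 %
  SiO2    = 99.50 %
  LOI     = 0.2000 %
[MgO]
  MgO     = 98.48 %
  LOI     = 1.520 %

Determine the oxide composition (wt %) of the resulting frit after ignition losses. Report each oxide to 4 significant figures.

Every computation holds exact precision end to end. In-progress results are shown (rounded to four significant figures) across the worked steps; a single rounding completes each reported result. All derived quantities are computed at full float precision (ignition loss, totals, yield, the four compositions, net glass mass) from the batch weights at 1864 pbw of glass, exactly as printed in the question or the answer.
Oxide-by-oxide delivered mass:
  Al2O3: 749.1·0.003000 = 2.247 pbw
  SiO2: 743.8·0.6281 + 749.1·0.9950 = 1213 pbw
  MgO: 743.8·0.3215 + 167.5·0.9848 = 404.1 pbw
  PbO: 251.0·0.9769 = 245.2 pbw
LOI: 743.8·0.05040 + 251.0·0.02310 + 749.1·0.002000 + 167.5·0.01520 = 47.33 pbw
batch − LOI leaves glass = 1911 − 47.33 = 1864 pbw (consistent with Σ oxide mass)
wt % = oxide mass / glass mass × 100

Glass mass = 1864 pbw (batch 1911 − LOI 47.33).
Composition: Al2O3 0.1206%, SiO2 65.05%, MgO 21.68%, PbO 13.15%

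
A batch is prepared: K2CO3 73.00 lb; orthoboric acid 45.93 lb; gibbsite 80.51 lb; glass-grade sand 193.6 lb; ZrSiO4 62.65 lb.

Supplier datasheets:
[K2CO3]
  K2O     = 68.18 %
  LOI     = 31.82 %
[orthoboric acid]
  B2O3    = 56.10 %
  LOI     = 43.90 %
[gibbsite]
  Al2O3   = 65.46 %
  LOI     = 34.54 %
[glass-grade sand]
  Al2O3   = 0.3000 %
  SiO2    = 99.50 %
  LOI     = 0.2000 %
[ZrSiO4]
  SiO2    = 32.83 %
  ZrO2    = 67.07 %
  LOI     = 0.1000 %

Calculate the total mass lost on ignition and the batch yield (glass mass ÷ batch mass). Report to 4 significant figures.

LOI loss = 71.65 lb; glass = 384.0 lb; yield = 84.28%

Working values appear, rounded to four significant digits, across the worked steps — every computation keeps full float precision all the way through — every reported number takes exactly one rounding. Derived quantities, which include net glass mass, the five compositions, yield, LOI, totals, are re-derived in full float precision, exactly as printed in the problem or answer text, from the batch weights for 384.0 lb of glass.
Ignition loss by material:
  K2CO3: 73.00 × 0.3182 = 23.23 lb
  orthoboric acid: 45.93 × 0.4390 = 20.16 lb
  gibbsite: 80.51 × 0.3454 = 27.81 lb
  glass-grade sand: 193.6 × 0.002000 = 0.3872 lb
  ZrSiO4: 62.65 × 0.001000 = 0.06265 lb
Total LOI = 71.65 lb
Glass = batch − LOI = 455.7 − 71.65 = 384.0 lb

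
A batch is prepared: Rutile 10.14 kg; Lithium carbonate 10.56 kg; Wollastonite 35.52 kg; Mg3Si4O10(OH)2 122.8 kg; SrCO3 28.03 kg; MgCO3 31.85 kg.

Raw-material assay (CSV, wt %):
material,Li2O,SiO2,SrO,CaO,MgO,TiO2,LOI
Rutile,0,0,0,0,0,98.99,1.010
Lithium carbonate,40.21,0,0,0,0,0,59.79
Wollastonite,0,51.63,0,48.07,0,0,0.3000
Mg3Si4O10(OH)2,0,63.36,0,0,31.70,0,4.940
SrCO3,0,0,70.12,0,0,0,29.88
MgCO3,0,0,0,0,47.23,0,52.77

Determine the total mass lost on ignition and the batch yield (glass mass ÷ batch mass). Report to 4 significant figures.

Values along the way appear (rounded to 4 significant figures) when written out; the whole derivation runs at full float precision at all times — each reported value is rounded exactly once. Derived quantities (glass mass, the totals, the yield, ignition loss, the six compositions) are computed using the weight values per 201.1 kg of glass at exact precision, as set out in problem or answer.
Per-material ignition loss:
  Rutile: 10.14 × 0.01010 = 0.1024 kg
  Lithium carbonate: 10.56 × 0.5979 = 6.314 kg
  Wollastonite: 35.52 × 0.003000 = 0.1066 kg
  Mg3Si4O10(OH)2: 122.8 × 0.04940 = 6.066 kg
  SrCO3: 28.03 × 0.2988 = 8.375 kg
  MgCO3: 31.85 × 0.5277 = 16.81 kg
Total LOI = 37.77 kg
Glass = batch − LOI = 238.9 − 37.77 = 201.1 kg

LOI loss = 37.77 kg; glass = 201.1 kg; yield = 84.19%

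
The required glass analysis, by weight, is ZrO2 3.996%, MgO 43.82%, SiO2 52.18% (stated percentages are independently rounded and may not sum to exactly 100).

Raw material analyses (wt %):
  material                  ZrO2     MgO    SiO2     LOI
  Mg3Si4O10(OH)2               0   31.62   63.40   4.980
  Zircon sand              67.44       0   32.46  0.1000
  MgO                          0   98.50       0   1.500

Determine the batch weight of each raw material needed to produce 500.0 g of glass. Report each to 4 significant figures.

Mid-chain values are displayed, rounded to four significant digits, when written out — every computation runs at full precision in all steps. Every reported result sees exactly one rounding — the derived quantities, including the totals, the three compositions, glass mass, ignition loss, the yield, are rebuilt from the batch weights for 500.0 g of glass in exact precision as set out in problem or answer.
Per-oxide target masses for 500.0 g glass:
  ZrO2: 3.996% × 500.0 = 19.98 g
  MgO: 43.82% × 500.0 = 219.1 g
  SiO2: 52.18% × 500.0 = 260.9 g
Sums-versus-targets review using the reported weights, on the stated basis (each sum matches its target mass exact up to rounding of places):
  ZrO2: 29.63·0.6744 = 19.98 g (target 19.98 g)
  MgO: 396.3·0.3162 + 95.20·0.9850 = 219.1 g (target 219.1 g)
  SiO2: 396.3·0.6340 + 29.63·0.3246 = 260.9 g (target 260.9 g)
The glass-mass cross-check: total charge less LOI = 499.9 g (oxide target masses add up to 500.0 g; stated basis 500.0 g — deltas are rounding alone).
Adding the batch up: Σ batch = 521.1 g; the LOI term Σ batch·LOI equals 21.19 g; yield: glass divided by total = 95.93%.

Batch per 500.0 g glass:
  Mg3Si4O10(OH)2: 396.3 g
  Zircon sand: 29.63 g
  MgO: 95.20 g
Total batch = 521.1 g; LOI loss = 21.19 g; yield = 95.93%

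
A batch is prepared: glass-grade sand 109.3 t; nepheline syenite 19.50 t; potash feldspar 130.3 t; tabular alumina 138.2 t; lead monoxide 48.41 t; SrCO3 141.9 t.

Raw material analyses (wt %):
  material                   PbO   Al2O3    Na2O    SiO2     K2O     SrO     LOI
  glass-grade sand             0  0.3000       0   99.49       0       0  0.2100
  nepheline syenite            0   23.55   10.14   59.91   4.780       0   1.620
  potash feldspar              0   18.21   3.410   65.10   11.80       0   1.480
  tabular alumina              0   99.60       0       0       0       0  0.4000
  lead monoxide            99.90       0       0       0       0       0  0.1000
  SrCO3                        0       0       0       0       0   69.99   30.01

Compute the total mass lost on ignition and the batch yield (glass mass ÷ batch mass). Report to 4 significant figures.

LOI loss = 45.66 t; glass = 542.0 t; yield = 92.23%

The whole derivation carries exact precision through the solve — the intermediate values are shown (rounded to 4 significant digits) at each printed step — each reported number sees exactly one rounding; the derived quantities are carried in full precision (glass mass, LOI, six oxide percentages, the totals, the yield) starting from the weights on 542.0 t of glass exactly as printed in question or answer.
Each material's LOI contribution:
  glass-grade sand: 109.3 × 0.002100 = 0.2295 t
  nepheline syenite: 19.50 × 0.01620 = 0.3159 t
  potash feldspar: 130.3 × 0.01480 = 1.928 t
  tabular alumina: 138.2 × 0.004000 = 0.5528 t
  lead monoxide: 48.41 × 0.001000 = 0.04841 t
  SrCO3: 141.9 × 0.3001 = 42.58 t
Total LOI = 45.66 t
Glass = batch − LOI = 587.6 − 45.66 = 542.0 t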